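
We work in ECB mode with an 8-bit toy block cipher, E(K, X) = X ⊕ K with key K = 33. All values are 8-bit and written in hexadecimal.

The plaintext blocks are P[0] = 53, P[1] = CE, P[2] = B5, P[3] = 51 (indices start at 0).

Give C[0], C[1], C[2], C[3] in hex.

C[0] = 60, C[1] = FD, C[2] = 86, C[3] = 62

ECB encryption: C_i = E(K, P_i).
C[0]: E(K, 53) = 60.
C[1]: E(K, CE) = FD.
C[2]: E(K, B5) = 86.
C[3]: E(K, 51) = 62.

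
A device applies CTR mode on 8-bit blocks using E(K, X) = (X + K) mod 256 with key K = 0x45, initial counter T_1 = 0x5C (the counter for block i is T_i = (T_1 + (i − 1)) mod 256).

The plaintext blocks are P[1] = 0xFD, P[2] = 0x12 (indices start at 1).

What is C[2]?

CTR encryption: S_i = E(K, T_i) where T_i is the counter for block i; C_i = P_i ⊕ S_i.
C[1]: T = 0x5C, S = E(K, T) = 0xA1; 0xFD ⊕ 0xA1 = 0x5C.
C[2]: T = 0x5D, S = E(K, T) = 0xA2; 0x12 ⊕ 0xA2 = 0xB0.

C[2] = 0xB0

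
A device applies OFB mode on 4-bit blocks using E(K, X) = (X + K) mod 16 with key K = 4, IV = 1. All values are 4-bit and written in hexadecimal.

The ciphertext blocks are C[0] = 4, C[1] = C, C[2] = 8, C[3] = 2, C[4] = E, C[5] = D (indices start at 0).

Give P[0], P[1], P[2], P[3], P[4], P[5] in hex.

OFB decryption: S_i = E(K, S_{i−1}) with S_{−1} = IV; P_i = C_i ⊕ S_i.
P[0]: S = E(K, 1) = 5; 4 ⊕ 5 = 1.
P[1]: S = E(K, 5) = 9; C ⊕ 9 = 5.
P[2]: S = E(K, 9) = D; 8 ⊕ D = 5.
P[3]: S = E(K, D) = 1; 2 ⊕ 1 = 3.
P[4]: S = E(K, 1) = 5; E ⊕ 5 = B.
P[5]: S = E(K, 5) = 9; D ⊕ 9 = 4.

P[0] = 1, P[1] = 5, P[2] = 5, P[3] = 3, P[4] = B, P[5] = 4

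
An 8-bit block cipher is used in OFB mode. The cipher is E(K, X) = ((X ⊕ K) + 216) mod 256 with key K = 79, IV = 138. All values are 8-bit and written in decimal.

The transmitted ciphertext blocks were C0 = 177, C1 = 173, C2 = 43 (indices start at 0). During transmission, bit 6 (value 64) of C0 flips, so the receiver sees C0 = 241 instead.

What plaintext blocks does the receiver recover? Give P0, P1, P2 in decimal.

OFB decryption: S_i = E(K, S_{i−1}) with S_{−1} = IV; P_i = C_i ⊕ S_i.
Only C0 changed, to 241. In OFB, a change in C_i flips the same bit in P_i only; the keystream is unaffected. Decrypting the received ciphertext:
P0: S = E(K, 138) = 157; 241 ⊕ 157 = 108.
P1: S = E(K, 157) = 170; 173 ⊕ 170 = 7.
P2: S = E(K, 170) = 189; 43 ⊕ 189 = 150.
Blocks that differ from the original plaintext: P0.

P0 = 108, P1 = 7, P2 = 150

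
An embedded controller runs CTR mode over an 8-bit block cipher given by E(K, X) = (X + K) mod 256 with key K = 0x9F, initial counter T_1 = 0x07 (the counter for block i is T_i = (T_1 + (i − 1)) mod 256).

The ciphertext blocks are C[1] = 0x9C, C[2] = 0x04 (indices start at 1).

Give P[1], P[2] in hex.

CTR decryption: S_i = E(K, T_i) where T_i is the counter for block i; P_i = C_i ⊕ S_i.
P[1]: T = 0x07, S = E(K, T) = 0xA6; 0x9C ⊕ 0xA6 = 0x3A.
P[2]: T = 0x08, S = E(K, T) = 0xA7; 0x04 ⊕ 0xA7 = 0xA3.

P[1] = 0x3A, P[2] = 0xA3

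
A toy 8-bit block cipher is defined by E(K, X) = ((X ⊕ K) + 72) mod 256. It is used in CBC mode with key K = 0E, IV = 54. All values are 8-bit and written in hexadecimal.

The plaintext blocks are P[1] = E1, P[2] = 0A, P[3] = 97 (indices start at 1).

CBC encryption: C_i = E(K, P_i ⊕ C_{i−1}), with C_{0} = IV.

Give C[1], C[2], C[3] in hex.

C[1]: P[1] ⊕ 54 = B5; E(K, B5) = 2D.
C[2]: P[2] ⊕ 2D = 27; E(K, 27) = 9B.
C[3]: P[3] ⊕ 9B = 0C; E(K, 0C) = 74.

C[1] = 2D, C[2] = 9B, C[3] = 74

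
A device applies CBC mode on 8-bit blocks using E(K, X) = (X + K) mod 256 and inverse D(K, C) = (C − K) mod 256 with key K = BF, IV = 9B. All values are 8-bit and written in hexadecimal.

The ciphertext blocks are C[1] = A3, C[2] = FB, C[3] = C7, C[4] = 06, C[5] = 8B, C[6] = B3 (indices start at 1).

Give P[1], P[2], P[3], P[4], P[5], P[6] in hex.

P[1] = 7F, P[2] = 9F, P[3] = F3, P[4] = 80, P[5] = CA, P[6] = 7F

CBC decryption: P_i = D(K, C_i) ⊕ C_{i−1}, with C_{0} = IV.
P[1]: D(K, A3) = E4; E4 ⊕ 9B = 7F.
P[2]: D(K, FB) = 3C; 3C ⊕ A3 = 9F.
P[3]: D(K, C7) = 08; 08 ⊕ FB = F3.
P[4]: D(K, 06) = 47; 47 ⊕ C7 = 80.
P[5]: D(K, 8B) = CC; CC ⊕ 06 = CA.
P[6]: D(K, B3) = F4; F4 ⊕ 8B = 7F.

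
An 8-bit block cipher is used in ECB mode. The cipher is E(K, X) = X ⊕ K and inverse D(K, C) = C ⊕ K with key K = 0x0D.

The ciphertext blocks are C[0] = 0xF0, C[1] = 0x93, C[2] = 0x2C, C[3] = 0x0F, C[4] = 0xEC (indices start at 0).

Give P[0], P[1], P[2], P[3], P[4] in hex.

P[0] = 0xFD, P[1] = 0x9E, P[2] = 0x21, P[3] = 0x02, P[4] = 0xE1

ECB decryption: P_i = D(K, C_i).
P[0]: D(K, 0xF0) = 0xFD.
P[1]: D(K, 0x93) = 0x9E.
P[2]: D(K, 0x2C) = 0x21.
P[3]: D(K, 0x0F) = 0x02.
P[4]: D(K, 0xEC) = 0xE1.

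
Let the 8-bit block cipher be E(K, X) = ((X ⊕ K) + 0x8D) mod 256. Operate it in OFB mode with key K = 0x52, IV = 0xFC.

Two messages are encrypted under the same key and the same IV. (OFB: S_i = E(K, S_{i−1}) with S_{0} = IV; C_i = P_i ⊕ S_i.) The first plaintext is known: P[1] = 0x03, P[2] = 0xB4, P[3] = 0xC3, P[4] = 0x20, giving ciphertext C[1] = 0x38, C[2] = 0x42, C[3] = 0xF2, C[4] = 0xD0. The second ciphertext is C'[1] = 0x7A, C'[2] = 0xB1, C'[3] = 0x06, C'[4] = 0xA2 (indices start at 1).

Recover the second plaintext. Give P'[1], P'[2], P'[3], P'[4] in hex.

P'[1] = 0x41, P'[2] = 0x47, P'[3] = 0x37, P'[4] = 0x52

In OFB with a reused IV, both messages share the same keystream S_i, so C_i ⊕ C'_i = P_i ⊕ P'_i and thus P'_i = P_i ⊕ C_i ⊕ C'_i.
P'[1]: 0x03 ⊕ 0x38 ⊕ 0x7A = 0x41.
P'[2]: 0xB4 ⊕ 0x42 ⊕ 0xB1 = 0x47.
P'[3]: 0xC3 ⊕ 0xF2 ⊕ 0x06 = 0x37.
P'[4]: 0x20 ⊕ 0xD0 ⊕ 0xA2 = 0x52.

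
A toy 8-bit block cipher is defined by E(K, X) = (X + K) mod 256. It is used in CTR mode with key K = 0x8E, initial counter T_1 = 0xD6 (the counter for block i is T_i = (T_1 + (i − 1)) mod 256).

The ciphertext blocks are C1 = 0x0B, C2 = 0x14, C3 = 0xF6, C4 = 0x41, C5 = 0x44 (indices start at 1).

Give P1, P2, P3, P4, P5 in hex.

CTR decryption: S_i = E(K, T_i) where T_i is the counter for block i; P_i = C_i ⊕ S_i.
P1: T = 0xD6, S = E(K, T) = 0x64; 0x0B ⊕ 0x64 = 0x6F.
P2: T = 0xD7, S = E(K, T) = 0x65; 0x14 ⊕ 0x65 = 0x71.
P3: T = 0xD8, S = E(K, T) = 0x66; 0xF6 ⊕ 0x66 = 0x90.
P4: T = 0xD9, S = E(K, T) = 0x67; 0x41 ⊕ 0x67 = 0x26.
P5: T = 0xDA, S = E(K, T) = 0x68; 0x44 ⊕ 0x68 = 0x2C.

P1 = 0x6F, P2 = 0x71, P3 = 0x90, P4 = 0x26, P5 = 0x2C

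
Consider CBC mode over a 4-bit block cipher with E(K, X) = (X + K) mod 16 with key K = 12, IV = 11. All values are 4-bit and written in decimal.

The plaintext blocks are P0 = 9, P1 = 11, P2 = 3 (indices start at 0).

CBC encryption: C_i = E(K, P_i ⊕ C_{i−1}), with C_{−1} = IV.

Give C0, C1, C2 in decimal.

C0: P0 ⊕ 11 = 2; E(K, 2) = 14.
C1: P1 ⊕ 14 = 5; E(K, 5) = 1.
C2: P2 ⊕ 1 = 2; E(K, 2) = 14.

C0 = 14, C1 = 1, C2 = 14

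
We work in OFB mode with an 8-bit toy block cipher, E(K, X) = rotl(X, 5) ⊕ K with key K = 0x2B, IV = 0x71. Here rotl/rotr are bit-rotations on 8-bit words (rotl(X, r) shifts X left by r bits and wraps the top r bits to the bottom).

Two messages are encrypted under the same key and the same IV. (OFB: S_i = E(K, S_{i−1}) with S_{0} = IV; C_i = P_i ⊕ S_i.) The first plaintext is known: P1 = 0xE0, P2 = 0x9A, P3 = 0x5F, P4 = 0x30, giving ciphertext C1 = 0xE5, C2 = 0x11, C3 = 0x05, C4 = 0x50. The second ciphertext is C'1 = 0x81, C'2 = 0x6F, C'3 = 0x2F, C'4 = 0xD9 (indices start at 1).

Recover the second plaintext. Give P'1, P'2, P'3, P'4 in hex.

P'1 = 0x84, P'2 = 0xE4, P'3 = 0x75, P'4 = 0xB9

In OFB with a reused IV, both messages share the same keystream S_i, so C_i ⊕ C'_i = P_i ⊕ P'_i and thus P'_i = P_i ⊕ C_i ⊕ C'_i.
P'1: 0xE0 ⊕ 0xE5 ⊕ 0x81 = 0x84.
P'2: 0x9A ⊕ 0x11 ⊕ 0x6F = 0xE4.
P'3: 0x5F ⊕ 0x05 ⊕ 0x2F = 0x75.
P'4: 0x30 ⊕ 0x50 ⊕ 0xD9 = 0xB9.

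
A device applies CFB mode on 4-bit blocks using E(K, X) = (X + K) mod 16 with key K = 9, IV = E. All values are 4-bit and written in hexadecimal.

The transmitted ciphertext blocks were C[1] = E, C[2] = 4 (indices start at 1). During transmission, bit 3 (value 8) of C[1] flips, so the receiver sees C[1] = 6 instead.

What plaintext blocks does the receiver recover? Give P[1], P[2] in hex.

CFB decryption: P_i = C_i ⊕ E(K, C_{i−1}), with C_{0} = IV.
Only C[1] changed, to 6. In CFB, a change in C_i flips the same bit in P_i and garbles P_{i+1}. Decrypting the received ciphertext:
P[1]: E(K, E) = 7; 6 ⊕ 7 = 1.
P[2]: E(K, 6) = F; 4 ⊕ F = B.
Blocks that differ from the original plaintext: P[1], P[2].

P[1] = 1, P[2] = B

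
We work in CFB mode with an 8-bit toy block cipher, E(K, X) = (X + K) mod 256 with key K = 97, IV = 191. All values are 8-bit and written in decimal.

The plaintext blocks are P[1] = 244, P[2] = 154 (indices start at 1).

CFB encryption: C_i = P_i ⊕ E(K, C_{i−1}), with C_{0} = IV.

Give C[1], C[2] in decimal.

C[1]: E(K, 191) = 32; 244 ⊕ 32 = 212.
C[2]: E(K, 212) = 53; 154 ⊕ 53 = 175.

C[1] = 212, C[2] = 175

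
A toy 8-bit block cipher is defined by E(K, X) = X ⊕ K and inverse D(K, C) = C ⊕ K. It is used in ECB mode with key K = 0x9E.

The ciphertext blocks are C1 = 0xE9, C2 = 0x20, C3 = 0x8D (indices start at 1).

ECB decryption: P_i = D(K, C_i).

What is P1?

P1: D(K, 0xE9) = 0x77.

P1 = 0x77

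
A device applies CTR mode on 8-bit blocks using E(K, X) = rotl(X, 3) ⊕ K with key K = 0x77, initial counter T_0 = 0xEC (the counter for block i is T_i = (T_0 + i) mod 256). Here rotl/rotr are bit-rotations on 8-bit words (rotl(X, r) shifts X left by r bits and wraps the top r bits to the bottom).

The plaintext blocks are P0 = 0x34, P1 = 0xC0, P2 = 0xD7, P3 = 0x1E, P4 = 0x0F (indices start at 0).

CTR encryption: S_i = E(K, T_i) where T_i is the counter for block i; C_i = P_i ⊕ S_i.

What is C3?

C0: T = 0xEC, S = E(K, T) = 0x10; 0x34 ⊕ 0x10 = 0x24.
C1: T = 0xED, S = E(K, T) = 0x18; 0xC0 ⊕ 0x18 = 0xD8.
C2: T = 0xEE, S = E(K, T) = 0x00; 0xD7 ⊕ 0x00 = 0xD7.
C3: T = 0xEF, S = E(K, T) = 0x08; 0x1E ⊕ 0x08 = 0x16.

C3 = 0x16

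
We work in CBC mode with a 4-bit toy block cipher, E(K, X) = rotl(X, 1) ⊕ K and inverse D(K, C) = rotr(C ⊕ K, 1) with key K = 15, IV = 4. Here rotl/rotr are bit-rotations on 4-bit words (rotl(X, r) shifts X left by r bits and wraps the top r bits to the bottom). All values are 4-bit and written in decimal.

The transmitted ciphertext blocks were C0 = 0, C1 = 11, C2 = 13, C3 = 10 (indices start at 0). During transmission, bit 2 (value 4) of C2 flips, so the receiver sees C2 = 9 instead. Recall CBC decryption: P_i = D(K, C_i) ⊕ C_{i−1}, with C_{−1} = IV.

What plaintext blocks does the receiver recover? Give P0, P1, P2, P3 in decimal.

P0 = 11, P1 = 2, P2 = 8, P3 = 3

Only C2 changed, to 9. In CBC, a change in C_i garbles P_i and flips the same bit in P_{i+1}. Decrypting the received ciphertext:
P0: D(K, 0) = 15; 15 ⊕ 4 = 11.
P1: D(K, 11) = 2; 2 ⊕ 0 = 2.
P2: D(K, 9) = 3; 3 ⊕ 11 = 8.
P3: D(K, 10) = 10; 10 ⊕ 9 = 3.
Blocks that differ from the original plaintext: P2, P3.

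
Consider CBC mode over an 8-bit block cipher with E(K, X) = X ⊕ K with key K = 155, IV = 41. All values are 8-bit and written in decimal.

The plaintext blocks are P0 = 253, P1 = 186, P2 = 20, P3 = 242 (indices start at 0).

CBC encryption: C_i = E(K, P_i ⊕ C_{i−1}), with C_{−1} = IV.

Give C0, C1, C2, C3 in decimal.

C0 = 79, C1 = 110, C2 = 225, C3 = 136

C0: P0 ⊕ 41 = 212; E(K, 212) = 79.
C1: P1 ⊕ 79 = 245; E(K, 245) = 110.
C2: P2 ⊕ 110 = 122; E(K, 122) = 225.
C3: P3 ⊕ 225 = 19; E(K, 19) = 136.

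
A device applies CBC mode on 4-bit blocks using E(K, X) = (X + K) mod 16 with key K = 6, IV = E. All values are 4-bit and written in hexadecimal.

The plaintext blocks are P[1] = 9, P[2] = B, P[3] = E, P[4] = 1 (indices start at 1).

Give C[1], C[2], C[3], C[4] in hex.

CBC encryption: C_i = E(K, P_i ⊕ C_{i−1}), with C_{0} = IV.
C[1]: P[1] ⊕ E = 7; E(K, 7) = D.
C[2]: P[2] ⊕ D = 6; E(K, 6) = C.
C[3]: P[3] ⊕ C = 2; E(K, 2) = 8.
C[4]: P[4] ⊕ 8 = 9; E(K, 9) = F.

C[1] = D, C[2] = C, C[3] = 8, C[4] = F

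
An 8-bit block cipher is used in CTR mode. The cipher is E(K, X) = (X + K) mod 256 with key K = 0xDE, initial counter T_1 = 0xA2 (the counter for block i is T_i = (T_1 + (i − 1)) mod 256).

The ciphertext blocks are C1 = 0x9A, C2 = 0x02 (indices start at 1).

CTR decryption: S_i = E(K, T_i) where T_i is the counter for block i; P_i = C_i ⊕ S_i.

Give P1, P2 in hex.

P1: T = 0xA2, S = E(K, T) = 0x80; 0x9A ⊕ 0x80 = 0x1A.
P2: T = 0xA3, S = E(K, T) = 0x81; 0x02 ⊕ 0x81 = 0x83.

P1 = 0x1A, P2 = 0x83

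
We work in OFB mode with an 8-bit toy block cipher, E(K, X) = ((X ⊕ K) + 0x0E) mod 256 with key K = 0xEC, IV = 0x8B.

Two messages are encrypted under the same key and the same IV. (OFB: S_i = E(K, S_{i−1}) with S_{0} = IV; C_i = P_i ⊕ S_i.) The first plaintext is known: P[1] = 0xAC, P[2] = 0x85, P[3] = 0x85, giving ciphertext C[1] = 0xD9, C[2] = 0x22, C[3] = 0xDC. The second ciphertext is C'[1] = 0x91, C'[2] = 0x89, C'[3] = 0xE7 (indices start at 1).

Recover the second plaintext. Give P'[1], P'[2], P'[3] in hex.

P'[1] = 0xE4, P'[2] = 0x2E, P'[3] = 0xBE

In OFB with a reused IV, both messages share the same keystream S_i, so C_i ⊕ C'_i = P_i ⊕ P'_i and thus P'_i = P_i ⊕ C_i ⊕ C'_i.
P'[1]: 0xAC ⊕ 0xD9 ⊕ 0x91 = 0xE4.
P'[2]: 0x85 ⊕ 0x22 ⊕ 0x89 = 0x2E.
P'[3]: 0x85 ⊕ 0xDC ⊕ 0xE7 = 0xBE.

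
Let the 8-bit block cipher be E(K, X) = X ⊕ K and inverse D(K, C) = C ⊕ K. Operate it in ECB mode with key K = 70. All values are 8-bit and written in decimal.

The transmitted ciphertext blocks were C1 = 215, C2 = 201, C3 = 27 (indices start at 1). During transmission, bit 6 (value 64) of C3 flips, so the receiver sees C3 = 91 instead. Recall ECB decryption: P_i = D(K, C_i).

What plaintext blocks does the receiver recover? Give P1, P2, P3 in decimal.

Only C3 changed, to 91. In ECB, a change in C_i affects only P_i. Decrypting the received ciphertext:
P1: D(K, 215) = 145.
P2: D(K, 201) = 143.
P3: D(K, 91) = 29.
Blocks that differ from the original plaintext: P3.

P1 = 145, P2 = 143, P3 = 29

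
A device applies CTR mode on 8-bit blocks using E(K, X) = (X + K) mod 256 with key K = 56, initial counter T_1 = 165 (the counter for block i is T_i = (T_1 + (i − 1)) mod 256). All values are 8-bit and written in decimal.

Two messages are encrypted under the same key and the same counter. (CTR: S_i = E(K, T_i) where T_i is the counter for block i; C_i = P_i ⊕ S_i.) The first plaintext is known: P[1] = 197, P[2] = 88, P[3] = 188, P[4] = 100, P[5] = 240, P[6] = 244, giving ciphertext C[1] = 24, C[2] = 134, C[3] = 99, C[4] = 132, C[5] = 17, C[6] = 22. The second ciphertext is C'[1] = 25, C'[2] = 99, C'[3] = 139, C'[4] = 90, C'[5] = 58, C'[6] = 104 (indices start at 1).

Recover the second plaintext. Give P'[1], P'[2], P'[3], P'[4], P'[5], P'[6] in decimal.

P'[1] = 196, P'[2] = 189, P'[3] = 84, P'[4] = 186, P'[5] = 219, P'[6] = 138

In CTR with a reused counter, both messages share the same keystream S_i, so C_i ⊕ C'_i = P_i ⊕ P'_i and thus P'_i = P_i ⊕ C_i ⊕ C'_i.
P'[1]: 197 ⊕ 24 ⊕ 25 = 196.
P'[2]: 88 ⊕ 134 ⊕ 99 = 189.
P'[3]: 188 ⊕ 99 ⊕ 139 = 84.
P'[4]: 100 ⊕ 132 ⊕ 90 = 186.
P'[5]: 240 ⊕ 17 ⊕ 58 = 219.
P'[6]: 244 ⊕ 22 ⊕ 104 = 138.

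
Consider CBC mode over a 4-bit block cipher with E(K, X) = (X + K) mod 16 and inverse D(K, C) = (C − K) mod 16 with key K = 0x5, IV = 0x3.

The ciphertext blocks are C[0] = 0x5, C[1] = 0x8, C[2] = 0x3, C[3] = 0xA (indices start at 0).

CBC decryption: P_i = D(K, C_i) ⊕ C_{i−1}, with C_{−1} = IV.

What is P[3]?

P[3] = 0x6

P[3]: D(K, 0xA) = 0x5; 0x5 ⊕ 0x3 = 0x6.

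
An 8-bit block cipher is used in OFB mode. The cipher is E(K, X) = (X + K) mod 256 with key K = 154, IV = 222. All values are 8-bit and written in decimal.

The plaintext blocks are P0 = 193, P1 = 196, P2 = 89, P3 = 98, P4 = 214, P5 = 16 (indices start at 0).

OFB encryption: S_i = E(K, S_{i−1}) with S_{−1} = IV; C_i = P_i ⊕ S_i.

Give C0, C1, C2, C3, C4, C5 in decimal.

C0 = 185, C1 = 214, C2 = 245, C3 = 36, C4 = 54, C5 = 106

C0: S = E(K, 222) = 120; 193 ⊕ 120 = 185.
C1: S = E(K, 120) = 18; 196 ⊕ 18 = 214.
C2: S = E(K, 18) = 172; 89 ⊕ 172 = 245.
C3: S = E(K, 172) = 70; 98 ⊕ 70 = 36.
C4: S = E(K, 70) = 224; 214 ⊕ 224 = 54.
C5: S = E(K, 224) = 122; 16 ⊕ 122 = 106.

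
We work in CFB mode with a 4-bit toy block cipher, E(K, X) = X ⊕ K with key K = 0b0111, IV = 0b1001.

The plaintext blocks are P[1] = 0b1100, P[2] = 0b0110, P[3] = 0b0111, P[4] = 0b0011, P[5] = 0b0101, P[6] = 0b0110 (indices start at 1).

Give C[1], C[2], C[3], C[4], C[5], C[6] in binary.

CFB encryption: C_i = P_i ⊕ E(K, C_{i−1}), with C_{0} = IV.
C[1]: E(K, 0b1001) = 0b1110; 0b1100 ⊕ 0b1110 = 0b0010.
C[2]: E(K, 0b0010) = 0b0101; 0b0110 ⊕ 0b0101 = 0b0011.
C[3]: E(K, 0b0011) = 0b0100; 0b0111 ⊕ 0b0100 = 0b0011.
C[4]: E(K, 0b0011) = 0b0100; 0b0011 ⊕ 0b0100 = 0b0111.
C[5]: E(K, 0b0111) = 0b0000; 0b0101 ⊕ 0b0000 = 0b0101.
C[6]: E(K, 0b0101) = 0b0010; 0b0110 ⊕ 0b0010 = 0b0100.

C[1] = 0b0010, C[2] = 0b0011, C[3] = 0b0011, C[4] = 0b0111, C[5] = 0b0101, C[6] = 0b0100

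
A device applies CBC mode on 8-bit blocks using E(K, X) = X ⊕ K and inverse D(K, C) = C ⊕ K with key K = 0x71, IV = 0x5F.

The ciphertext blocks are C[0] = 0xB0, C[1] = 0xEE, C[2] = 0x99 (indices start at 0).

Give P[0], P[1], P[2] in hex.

CBC decryption: P_i = D(K, C_i) ⊕ C_{i−1}, with C_{−1} = IV.
P[0]: D(K, 0xB0) = 0xC1; 0xC1 ⊕ 0x5F = 0x9E.
P[1]: D(K, 0xEE) = 0x9F; 0x9F ⊕ 0xB0 = 0x2F.
P[2]: D(K, 0x99) = 0xE8; 0xE8 ⊕ 0xEE = 0x06.

P[0] = 0x9E, P[1] = 0x2F, P[2] = 0x06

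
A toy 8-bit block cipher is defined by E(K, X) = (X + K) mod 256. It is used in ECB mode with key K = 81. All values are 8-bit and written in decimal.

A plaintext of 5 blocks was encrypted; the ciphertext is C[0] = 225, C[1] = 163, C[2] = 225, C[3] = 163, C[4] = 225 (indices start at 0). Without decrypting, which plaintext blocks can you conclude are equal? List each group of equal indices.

P[0] = P[2] = P[4]; P[1] = P[3]

ECB encrypts each block independently with the same key, so equal ciphertext blocks imply equal plaintext blocks.
C[0] = C[2] = C[4] = 225, so P[0] = P[2] = P[4].
C[1] = C[3] = 163, so P[1] = P[3].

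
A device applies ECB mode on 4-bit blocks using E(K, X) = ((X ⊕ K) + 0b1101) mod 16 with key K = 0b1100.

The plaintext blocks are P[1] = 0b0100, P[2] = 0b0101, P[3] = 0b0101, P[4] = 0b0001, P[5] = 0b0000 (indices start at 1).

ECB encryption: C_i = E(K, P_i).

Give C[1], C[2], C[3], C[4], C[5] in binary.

C[1]: E(K, 0b0100) = 0b0101.
C[2]: E(K, 0b0101) = 0b0110.
C[3]: E(K, 0b0101) = 0b0110.
C[4]: E(K, 0b0001) = 0b1010.
C[5]: E(K, 0b0000) = 0b1001.

C[1] = 0b0101, C[2] = 0b0110, C[3] = 0b0110, C[4] = 0b1010, C[5] = 0b1001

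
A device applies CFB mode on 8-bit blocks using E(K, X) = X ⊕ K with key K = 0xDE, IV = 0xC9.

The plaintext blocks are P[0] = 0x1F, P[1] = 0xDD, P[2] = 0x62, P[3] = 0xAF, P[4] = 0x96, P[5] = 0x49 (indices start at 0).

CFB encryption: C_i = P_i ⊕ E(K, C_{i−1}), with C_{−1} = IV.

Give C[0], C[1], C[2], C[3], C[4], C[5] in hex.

C[0] = 0x08, C[1] = 0x0B, C[2] = 0xB7, C[3] = 0xC6, C[4] = 0x8E, C[5] = 0x19

C[0]: E(K, 0xC9) = 0x17; 0x1F ⊕ 0x17 = 0x08.
C[1]: E(K, 0x08) = 0xD6; 0xDD ⊕ 0xD6 = 0x0B.
C[2]: E(K, 0x0B) = 0xD5; 0x62 ⊕ 0xD5 = 0xB7.
C[3]: E(K, 0xB7) = 0x69; 0xAF ⊕ 0x69 = 0xC6.
C[4]: E(K, 0xC6) = 0x18; 0x96 ⊕ 0x18 = 0x8E.
C[5]: E(K, 0x8E) = 0x50; 0x49 ⊕ 0x50 = 0x19.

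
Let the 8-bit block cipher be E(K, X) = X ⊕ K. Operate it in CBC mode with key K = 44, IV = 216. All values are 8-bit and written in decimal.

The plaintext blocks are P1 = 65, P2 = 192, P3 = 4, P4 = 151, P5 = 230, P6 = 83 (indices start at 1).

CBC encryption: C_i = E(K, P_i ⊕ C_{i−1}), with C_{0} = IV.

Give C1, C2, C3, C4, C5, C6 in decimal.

C1: P1 ⊕ 216 = 153; E(K, 153) = 181.
C2: P2 ⊕ 181 = 117; E(K, 117) = 89.
C3: P3 ⊕ 89 = 93; E(K, 93) = 113.
C4: P4 ⊕ 113 = 230; E(K, 230) = 202.
C5: P5 ⊕ 202 = 44; E(K, 44) = 0.
C6: P6 ⊕ 0 = 83; E(K, 83) = 127.

C1 = 181, C2 = 89, C3 = 113, C4 = 202, C5 = 0, C6 = 127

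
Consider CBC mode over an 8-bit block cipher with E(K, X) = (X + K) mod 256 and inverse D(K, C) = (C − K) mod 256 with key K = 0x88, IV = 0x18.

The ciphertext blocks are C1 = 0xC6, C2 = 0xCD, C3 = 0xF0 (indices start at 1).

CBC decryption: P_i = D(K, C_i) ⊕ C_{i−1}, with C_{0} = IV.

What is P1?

P1 = 0x26

P1: D(K, 0xC6) = 0x3E; 0x3E ⊕ 0x18 = 0x26.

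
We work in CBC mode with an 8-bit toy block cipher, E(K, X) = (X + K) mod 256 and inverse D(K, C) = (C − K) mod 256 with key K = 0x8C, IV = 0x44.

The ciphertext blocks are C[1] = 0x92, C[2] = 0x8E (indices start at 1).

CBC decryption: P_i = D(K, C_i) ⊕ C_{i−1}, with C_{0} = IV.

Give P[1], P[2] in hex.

P[1]: D(K, 0x92) = 0x06; 0x06 ⊕ 0x44 = 0x42.
P[2]: D(K, 0x8E) = 0x02; 0x02 ⊕ 0x92 = 0x90.

P[1] = 0x42, P[2] = 0x90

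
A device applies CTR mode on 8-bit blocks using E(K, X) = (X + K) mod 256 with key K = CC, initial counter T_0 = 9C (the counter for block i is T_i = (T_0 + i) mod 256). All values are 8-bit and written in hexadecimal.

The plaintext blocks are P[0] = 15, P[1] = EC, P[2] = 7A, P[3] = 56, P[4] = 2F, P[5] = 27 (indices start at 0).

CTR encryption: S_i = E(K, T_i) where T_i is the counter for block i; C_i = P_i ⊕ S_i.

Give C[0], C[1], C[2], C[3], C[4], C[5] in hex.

C[0] = 7D, C[1] = 85, C[2] = 10, C[3] = 3D, C[4] = 43, C[5] = 4A

C[0]: T = 9C, S = E(K, T) = 68; 15 ⊕ 68 = 7D.
C[1]: T = 9D, S = E(K, T) = 69; EC ⊕ 69 = 85.
C[2]: T = 9E, S = E(K, T) = 6A; 7A ⊕ 6A = 10.
C[3]: T = 9F, S = E(K, T) = 6B; 56 ⊕ 6B = 3D.
C[4]: T = A0, S = E(K, T) = 6C; 2F ⊕ 6C = 43.
C[5]: T = A1, S = E(K, T) = 6D; 27 ⊕ 6D = 4A.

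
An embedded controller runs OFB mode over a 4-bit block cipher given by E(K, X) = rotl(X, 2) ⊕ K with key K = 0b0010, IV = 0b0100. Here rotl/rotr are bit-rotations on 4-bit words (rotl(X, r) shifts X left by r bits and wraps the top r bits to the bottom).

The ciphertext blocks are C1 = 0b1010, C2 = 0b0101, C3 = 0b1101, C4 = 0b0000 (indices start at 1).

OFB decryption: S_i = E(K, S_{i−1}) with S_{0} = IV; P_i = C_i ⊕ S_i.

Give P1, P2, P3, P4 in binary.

P1 = 0b1001, P2 = 0b1011, P3 = 0b0100, P4 = 0b0100

P1: S = E(K, 0b0100) = 0b0011; 0b1010 ⊕ 0b0011 = 0b1001.
P2: S = E(K, 0b0011) = 0b1110; 0b0101 ⊕ 0b1110 = 0b1011.
P3: S = E(K, 0b1110) = 0b1001; 0b1101 ⊕ 0b1001 = 0b0100.
P4: S = E(K, 0b1001) = 0b0100; 0b0000 ⊕ 0b0100 = 0b0100.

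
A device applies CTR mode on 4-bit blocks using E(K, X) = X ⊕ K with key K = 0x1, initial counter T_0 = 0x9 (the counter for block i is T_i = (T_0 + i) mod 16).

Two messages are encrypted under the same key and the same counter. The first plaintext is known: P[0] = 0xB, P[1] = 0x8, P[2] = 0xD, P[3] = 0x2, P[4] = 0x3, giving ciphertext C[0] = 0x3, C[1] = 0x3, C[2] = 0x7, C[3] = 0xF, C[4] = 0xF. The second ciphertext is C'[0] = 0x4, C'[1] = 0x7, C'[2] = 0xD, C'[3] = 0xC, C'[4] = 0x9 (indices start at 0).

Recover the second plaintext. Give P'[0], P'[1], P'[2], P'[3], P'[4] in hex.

P'[0] = 0xC, P'[1] = 0xC, P'[2] = 0x7, P'[3] = 0x1, P'[4] = 0x5

In CTR with a reused counter, both messages share the same keystream S_i, so C_i ⊕ C'_i = P_i ⊕ P'_i and thus P'_i = P_i ⊕ C_i ⊕ C'_i.
P'[0]: 0xB ⊕ 0x3 ⊕ 0x4 = 0xC.
P'[1]: 0x8 ⊕ 0x3 ⊕ 0x7 = 0xC.
P'[2]: 0xD ⊕ 0x7 ⊕ 0xD = 0x7.
P'[3]: 0x2 ⊕ 0xF ⊕ 0xC = 0x1.
P'[4]: 0x3 ⊕ 0xF ⊕ 0x9 = 0x5.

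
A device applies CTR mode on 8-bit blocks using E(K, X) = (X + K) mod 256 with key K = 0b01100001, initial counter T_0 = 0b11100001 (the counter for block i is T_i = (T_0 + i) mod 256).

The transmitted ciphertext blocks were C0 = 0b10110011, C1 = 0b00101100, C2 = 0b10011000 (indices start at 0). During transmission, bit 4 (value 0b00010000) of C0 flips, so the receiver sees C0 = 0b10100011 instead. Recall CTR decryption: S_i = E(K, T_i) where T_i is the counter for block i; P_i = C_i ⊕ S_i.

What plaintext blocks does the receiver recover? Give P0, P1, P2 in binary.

Only C0 changed, to 0b10100011. In CTR, a change in C_i flips the same bit in P_i only; the keystream is unaffected. Decrypting the received ciphertext:
P0: T = 0b11100001, S = E(K, T) = 0b01000010; 0b10100011 ⊕ 0b01000010 = 0b11100001.
P1: T = 0b11100010, S = E(K, T) = 0b01000011; 0b00101100 ⊕ 0b01000011 = 0b01101111.
P2: T = 0b11100011, S = E(K, T) = 0b01000100; 0b10011000 ⊕ 0b01000100 = 0b11011100.
Blocks that differ from the original plaintext: P0.

P0 = 0b11100001, P1 = 0b01101111, P2 = 0b11011100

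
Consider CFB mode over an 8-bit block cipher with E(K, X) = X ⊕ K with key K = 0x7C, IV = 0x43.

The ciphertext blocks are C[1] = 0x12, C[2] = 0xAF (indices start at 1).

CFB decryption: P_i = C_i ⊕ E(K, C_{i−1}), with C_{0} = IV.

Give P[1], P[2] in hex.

P[1] = 0x2D, P[2] = 0xC1

P[1]: E(K, 0x43) = 0x3F; 0x12 ⊕ 0x3F = 0x2D.
P[2]: E(K, 0x12) = 0x6E; 0xAF ⊕ 0x6E = 0xC1.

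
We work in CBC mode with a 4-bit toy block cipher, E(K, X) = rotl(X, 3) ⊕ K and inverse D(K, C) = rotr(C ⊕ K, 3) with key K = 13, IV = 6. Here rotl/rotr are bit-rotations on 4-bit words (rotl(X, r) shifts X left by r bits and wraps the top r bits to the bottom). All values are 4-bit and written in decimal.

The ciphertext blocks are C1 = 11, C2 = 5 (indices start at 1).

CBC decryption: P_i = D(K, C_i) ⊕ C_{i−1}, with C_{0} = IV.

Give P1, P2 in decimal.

P1: D(K, 11) = 12; 12 ⊕ 6 = 10.
P2: D(K, 5) = 1; 1 ⊕ 11 = 10.

P1 = 10, P2 = 10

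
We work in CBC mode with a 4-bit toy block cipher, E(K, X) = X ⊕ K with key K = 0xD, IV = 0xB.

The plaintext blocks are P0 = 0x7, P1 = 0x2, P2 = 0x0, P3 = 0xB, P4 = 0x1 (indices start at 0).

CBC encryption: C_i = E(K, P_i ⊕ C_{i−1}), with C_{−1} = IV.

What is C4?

C4 = 0x9

C0: P0 ⊕ 0xB = 0xC; E(K, 0xC) = 0x1.
C1: P1 ⊕ 0x1 = 0x3; E(K, 0x3) = 0xE.
C2: P2 ⊕ 0xE = 0xE; E(K, 0xE) = 0x3.
C3: P3 ⊕ 0x3 = 0x8; E(K, 0x8) = 0x5.
C4: P4 ⊕ 0x5 = 0x4; E(K, 0x4) = 0x9.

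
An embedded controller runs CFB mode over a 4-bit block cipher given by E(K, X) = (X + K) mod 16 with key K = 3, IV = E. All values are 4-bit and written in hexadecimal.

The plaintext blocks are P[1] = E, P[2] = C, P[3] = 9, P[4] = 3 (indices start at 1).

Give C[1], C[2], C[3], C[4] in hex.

CFB encryption: C_i = P_i ⊕ E(K, C_{i−1}), with C_{0} = IV.
C[1]: E(K, E) = 1; E ⊕ 1 = F.
C[2]: E(K, F) = 2; C ⊕ 2 = E.
C[3]: E(K, E) = 1; 9 ⊕ 1 = 8.
C[4]: E(K, 8) = B; 3 ⊕ B = 8.

C[1] = F, C[2] = E, C[3] = 8, C[4] = 8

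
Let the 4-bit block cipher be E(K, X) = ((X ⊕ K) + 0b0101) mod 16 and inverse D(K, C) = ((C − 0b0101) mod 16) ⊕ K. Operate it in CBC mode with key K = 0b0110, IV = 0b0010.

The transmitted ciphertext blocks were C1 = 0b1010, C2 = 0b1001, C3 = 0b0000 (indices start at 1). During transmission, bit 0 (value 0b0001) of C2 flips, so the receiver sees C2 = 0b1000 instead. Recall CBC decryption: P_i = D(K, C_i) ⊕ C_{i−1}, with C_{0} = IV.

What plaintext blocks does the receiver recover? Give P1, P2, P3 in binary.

Only C2 changed, to 0b1000. In CBC, a change in C_i garbles P_i and flips the same bit in P_{i+1}. Decrypting the received ciphertext:
P1: D(K, 0b1010) = 0b0011; 0b0011 ⊕ 0b0010 = 0b0001.
P2: D(K, 0b1000) = 0b0101; 0b0101 ⊕ 0b1010 = 0b1111.
P3: D(K, 0b0000) = 0b1101; 0b1101 ⊕ 0b1000 = 0b0101.
Blocks that differ from the original plaintext: P2, P3.

P1 = 0b0001, P2 = 0b1111, P3 = 0b0101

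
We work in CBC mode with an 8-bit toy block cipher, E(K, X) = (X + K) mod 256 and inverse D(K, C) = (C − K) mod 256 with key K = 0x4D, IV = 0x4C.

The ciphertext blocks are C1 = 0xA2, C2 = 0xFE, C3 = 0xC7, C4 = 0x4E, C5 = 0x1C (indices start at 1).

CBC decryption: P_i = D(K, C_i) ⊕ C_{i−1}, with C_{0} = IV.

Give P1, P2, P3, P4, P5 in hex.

P1 = 0x19, P2 = 0x13, P3 = 0x84, P4 = 0xC6, P5 = 0x81

P1: D(K, 0xA2) = 0x55; 0x55 ⊕ 0x4C = 0x19.
P2: D(K, 0xFE) = 0xB1; 0xB1 ⊕ 0xA2 = 0x13.
P3: D(K, 0xC7) = 0x7A; 0x7A ⊕ 0xFE = 0x84.
P4: D(K, 0x4E) = 0x01; 0x01 ⊕ 0xC7 = 0xC6.
P5: D(K, 0x1C) = 0xCF; 0xCF ⊕ 0x4E = 0x81.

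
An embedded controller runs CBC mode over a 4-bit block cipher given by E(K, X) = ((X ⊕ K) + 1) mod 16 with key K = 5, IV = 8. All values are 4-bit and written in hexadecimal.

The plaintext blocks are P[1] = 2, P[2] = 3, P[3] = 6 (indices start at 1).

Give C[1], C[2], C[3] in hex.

C[1] = 0, C[2] = 7, C[3] = 5

CBC encryption: C_i = E(K, P_i ⊕ C_{i−1}), with C_{0} = IV.
C[1]: P[1] ⊕ 8 = A; E(K, A) = 0.
C[2]: P[2] ⊕ 0 = 3; E(K, 3) = 7.
C[3]: P[3] ⊕ 7 = 1; E(K, 1) = 5.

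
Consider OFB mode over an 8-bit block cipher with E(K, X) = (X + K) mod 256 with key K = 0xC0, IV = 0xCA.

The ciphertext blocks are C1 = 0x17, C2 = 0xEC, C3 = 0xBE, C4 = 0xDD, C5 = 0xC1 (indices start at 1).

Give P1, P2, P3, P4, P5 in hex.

OFB decryption: S_i = E(K, S_{i−1}) with S_{0} = IV; P_i = C_i ⊕ S_i.
P1: S = E(K, 0xCA) = 0x8A; 0x17 ⊕ 0x8A = 0x9D.
P2: S = E(K, 0x8A) = 0x4A; 0xEC ⊕ 0x4A = 0xA6.
P3: S = E(K, 0x4A) = 0x0A; 0xBE ⊕ 0x0A = 0xB4.
P4: S = E(K, 0x0A) = 0xCA; 0xDD ⊕ 0xCA = 0x17.
P5: S = E(K, 0xCA) = 0x8A; 0xC1 ⊕ 0x8A = 0x4B.

P1 = 0x9D, P2 = 0xA6, P3 = 0xB4, P4 = 0x17, P5 = 0x4B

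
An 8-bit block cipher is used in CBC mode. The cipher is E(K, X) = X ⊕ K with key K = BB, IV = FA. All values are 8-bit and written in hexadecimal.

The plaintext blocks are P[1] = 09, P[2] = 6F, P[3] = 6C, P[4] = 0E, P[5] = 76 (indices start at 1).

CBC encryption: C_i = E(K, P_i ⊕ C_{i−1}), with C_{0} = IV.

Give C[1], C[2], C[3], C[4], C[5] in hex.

C[1] = 48, C[2] = 9C, C[3] = 4B, C[4] = FE, C[5] = 33

C[1]: P[1] ⊕ FA = F3; E(K, F3) = 48.
C[2]: P[2] ⊕ 48 = 27; E(K, 27) = 9C.
C[3]: P[3] ⊕ 9C = F0; E(K, F0) = 4B.
C[4]: P[4] ⊕ 4B = 45; E(K, 45) = FE.
C[5]: P[5] ⊕ FE = 88; E(K, 88) = 33.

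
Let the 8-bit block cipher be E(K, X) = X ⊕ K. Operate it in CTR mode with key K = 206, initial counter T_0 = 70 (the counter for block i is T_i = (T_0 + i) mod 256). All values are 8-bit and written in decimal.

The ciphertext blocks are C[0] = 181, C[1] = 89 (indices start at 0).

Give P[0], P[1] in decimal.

CTR decryption: S_i = E(K, T_i) where T_i is the counter for block i; P_i = C_i ⊕ S_i.
P[0]: T = 70, S = E(K, T) = 136; 181 ⊕ 136 = 61.
P[1]: T = 71, S = E(K, T) = 137; 89 ⊕ 137 = 208.

P[0] = 61, P[1] = 208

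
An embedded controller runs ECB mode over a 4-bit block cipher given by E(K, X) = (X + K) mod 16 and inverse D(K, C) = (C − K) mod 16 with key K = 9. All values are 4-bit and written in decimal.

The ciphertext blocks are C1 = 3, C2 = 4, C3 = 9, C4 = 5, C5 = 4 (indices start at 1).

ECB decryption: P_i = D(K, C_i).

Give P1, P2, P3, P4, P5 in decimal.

P1 = 10, P2 = 11, P3 = 0, P4 = 12, P5 = 11

P1: D(K, 3) = 10.
P2: D(K, 4) = 11.
P3: D(K, 9) = 0.
P4: D(K, 5) = 12.
P5: D(K, 4) = 11.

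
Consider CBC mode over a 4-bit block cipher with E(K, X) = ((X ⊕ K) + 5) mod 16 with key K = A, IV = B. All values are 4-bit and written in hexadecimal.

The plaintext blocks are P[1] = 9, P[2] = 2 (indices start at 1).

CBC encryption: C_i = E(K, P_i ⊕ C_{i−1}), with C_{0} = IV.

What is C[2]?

C[2] = A

C[1]: P[1] ⊕ B = 2; E(K, 2) = D.
C[2]: P[2] ⊕ D = F; E(K, F) = A.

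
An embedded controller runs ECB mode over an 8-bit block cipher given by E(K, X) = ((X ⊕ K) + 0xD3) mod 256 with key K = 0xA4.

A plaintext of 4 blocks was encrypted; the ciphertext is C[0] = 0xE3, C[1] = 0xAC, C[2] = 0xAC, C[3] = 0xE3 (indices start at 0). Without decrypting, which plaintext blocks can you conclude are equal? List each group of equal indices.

P[0] = P[3]; P[1] = P[2]

ECB encrypts each block independently with the same key, so equal ciphertext blocks imply equal plaintext blocks.
C[0] = C[3] = 0xE3, so P[0] = P[3].
C[1] = C[2] = 0xAC, so P[1] = P[2].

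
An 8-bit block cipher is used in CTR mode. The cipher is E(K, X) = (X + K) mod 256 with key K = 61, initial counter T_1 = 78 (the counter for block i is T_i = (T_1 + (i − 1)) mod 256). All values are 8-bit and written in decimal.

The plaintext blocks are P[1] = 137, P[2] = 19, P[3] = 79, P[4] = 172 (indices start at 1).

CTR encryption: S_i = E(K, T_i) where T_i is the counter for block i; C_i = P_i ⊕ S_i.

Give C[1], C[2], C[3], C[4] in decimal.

C[1] = 2, C[2] = 159, C[3] = 194, C[4] = 34

C[1]: T = 78, S = E(K, T) = 139; 137 ⊕ 139 = 2.
C[2]: T = 79, S = E(K, T) = 140; 19 ⊕ 140 = 159.
C[3]: T = 80, S = E(K, T) = 141; 79 ⊕ 141 = 194.
C[4]: T = 81, S = E(K, T) = 142; 172 ⊕ 142 = 34.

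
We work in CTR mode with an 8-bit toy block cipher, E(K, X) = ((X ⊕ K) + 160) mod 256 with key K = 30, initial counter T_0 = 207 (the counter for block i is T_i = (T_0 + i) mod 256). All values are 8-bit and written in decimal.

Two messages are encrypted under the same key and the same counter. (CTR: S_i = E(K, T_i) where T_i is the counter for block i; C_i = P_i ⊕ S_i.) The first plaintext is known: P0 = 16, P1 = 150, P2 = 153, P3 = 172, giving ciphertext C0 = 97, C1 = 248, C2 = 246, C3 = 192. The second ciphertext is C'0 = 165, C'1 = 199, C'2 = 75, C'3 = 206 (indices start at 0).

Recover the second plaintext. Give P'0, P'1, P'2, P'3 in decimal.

P'0 = 212, P'1 = 169, P'2 = 36, P'3 = 162

In CTR with a reused counter, both messages share the same keystream S_i, so C_i ⊕ C'_i = P_i ⊕ P'_i and thus P'_i = P_i ⊕ C_i ⊕ C'_i.
P'0: 16 ⊕ 97 ⊕ 165 = 212.
P'1: 150 ⊕ 248 ⊕ 199 = 169.
P'2: 153 ⊕ 246 ⊕ 75 = 36.
P'3: 172 ⊕ 192 ⊕ 206 = 162.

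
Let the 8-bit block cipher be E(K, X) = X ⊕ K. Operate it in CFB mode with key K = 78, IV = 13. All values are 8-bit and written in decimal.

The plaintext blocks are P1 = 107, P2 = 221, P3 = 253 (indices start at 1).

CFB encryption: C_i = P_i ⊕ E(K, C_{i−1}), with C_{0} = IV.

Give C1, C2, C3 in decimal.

C1 = 40, C2 = 187, C3 = 8

C1: E(K, 13) = 67; 107 ⊕ 67 = 40.
C2: E(K, 40) = 102; 221 ⊕ 102 = 187.
C3: E(K, 187) = 245; 253 ⊕ 245 = 8.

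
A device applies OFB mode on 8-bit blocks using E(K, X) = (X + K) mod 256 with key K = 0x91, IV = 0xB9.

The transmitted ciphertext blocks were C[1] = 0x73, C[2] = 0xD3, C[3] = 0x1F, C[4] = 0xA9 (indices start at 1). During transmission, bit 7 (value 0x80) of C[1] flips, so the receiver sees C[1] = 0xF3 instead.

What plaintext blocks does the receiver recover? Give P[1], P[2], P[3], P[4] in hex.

OFB decryption: S_i = E(K, S_{i−1}) with S_{0} = IV; P_i = C_i ⊕ S_i.
Only C[1] changed, to 0xF3. In OFB, a change in C_i flips the same bit in P_i only; the keystream is unaffected. Decrypting the received ciphertext:
P[1]: S = E(K, 0xB9) = 0x4A; 0xF3 ⊕ 0x4A = 0xB9.
P[2]: S = E(K, 0x4A) = 0xDB; 0xD3 ⊕ 0xDB = 0x08.
P[3]: S = E(K, 0xDB) = 0x6C; 0x1F ⊕ 0x6C = 0x73.
P[4]: S = E(K, 0x6C) = 0xFD; 0xA9 ⊕ 0xFD = 0x54.
Blocks that differ from the original plaintext: P[1].

P[1] = 0xB9, P[2] = 0x08, P[3] = 0x73, P[4] = 0x54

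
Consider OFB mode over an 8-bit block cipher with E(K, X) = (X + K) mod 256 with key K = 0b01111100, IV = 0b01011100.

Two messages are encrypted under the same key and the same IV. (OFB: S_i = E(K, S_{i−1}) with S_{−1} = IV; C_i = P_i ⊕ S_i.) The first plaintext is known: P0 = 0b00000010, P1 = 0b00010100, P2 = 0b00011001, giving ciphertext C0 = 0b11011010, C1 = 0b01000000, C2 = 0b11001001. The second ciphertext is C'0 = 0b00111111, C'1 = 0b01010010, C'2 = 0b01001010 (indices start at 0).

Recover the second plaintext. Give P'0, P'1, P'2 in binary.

P'0 = 0b11100111, P'1 = 0b00000110, P'2 = 0b10011010

In OFB with a reused IV, both messages share the same keystream S_i, so C_i ⊕ C'_i = P_i ⊕ P'_i and thus P'_i = P_i ⊕ C_i ⊕ C'_i.
P'0: 0b00000010 ⊕ 0b11011010 ⊕ 0b00111111 = 0b11100111.
P'1: 0b00010100 ⊕ 0b01000000 ⊕ 0b01010010 = 0b00000110.
P'2: 0b00011001 ⊕ 0b11001001 ⊕ 0b01001010 = 0b10011010.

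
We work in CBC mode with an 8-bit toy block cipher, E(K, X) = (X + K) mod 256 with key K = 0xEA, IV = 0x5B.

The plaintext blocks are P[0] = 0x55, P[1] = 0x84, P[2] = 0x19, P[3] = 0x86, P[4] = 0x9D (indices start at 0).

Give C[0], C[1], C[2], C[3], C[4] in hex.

CBC encryption: C_i = E(K, P_i ⊕ C_{i−1}), with C_{−1} = IV.
C[0]: P[0] ⊕ 0x5B = 0x0E; E(K, 0x0E) = 0xF8.
C[1]: P[1] ⊕ 0xF8 = 0x7C; E(K, 0x7C) = 0x66.
C[2]: P[2] ⊕ 0x66 = 0x7F; E(K, 0x7F) = 0x69.
C[3]: P[3] ⊕ 0x69 = 0xEF; E(K, 0xEF) = 0xD9.
C[4]: P[4] ⊕ 0xD9 = 0x44; E(K, 0x44) = 0x2E.

C[0] = 0xF8, C[1] = 0x66, C[2] = 0x69, C[3] = 0xD9, C[4] = 0x2E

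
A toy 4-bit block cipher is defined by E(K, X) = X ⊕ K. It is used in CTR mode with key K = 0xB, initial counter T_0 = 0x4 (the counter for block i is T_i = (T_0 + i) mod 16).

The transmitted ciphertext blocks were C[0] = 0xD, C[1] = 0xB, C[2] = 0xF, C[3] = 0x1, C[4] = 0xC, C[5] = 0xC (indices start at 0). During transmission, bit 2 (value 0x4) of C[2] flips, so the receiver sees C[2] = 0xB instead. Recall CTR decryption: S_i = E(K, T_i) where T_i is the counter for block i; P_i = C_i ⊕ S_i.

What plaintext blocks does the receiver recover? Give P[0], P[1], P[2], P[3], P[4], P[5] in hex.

P[0] = 0x2, P[1] = 0x5, P[2] = 0x6, P[3] = 0xD, P[4] = 0xF, P[5] = 0xE

Only C[2] changed, to 0xB. In CTR, a change in C_i flips the same bit in P_i only; the keystream is unaffected. Decrypting the received ciphertext:
P[0]: T = 0x4, S = E(K, T) = 0xF; 0xD ⊕ 0xF = 0x2.
P[1]: T = 0x5, S = E(K, T) = 0xE; 0xB ⊕ 0xE = 0x5.
P[2]: T = 0x6, S = E(K, T) = 0xD; 0xB ⊕ 0xD = 0x6.
P[3]: T = 0x7, S = E(K, T) = 0xC; 0x1 ⊕ 0xC = 0xD.
P[4]: T = 0x8, S = E(K, T) = 0x3; 0xC ⊕ 0x3 = 0xF.
P[5]: T = 0x9, S = E(K, T) = 0x2; 0xC ⊕ 0x2 = 0xE.
Blocks that differ from the original plaintext: P[2].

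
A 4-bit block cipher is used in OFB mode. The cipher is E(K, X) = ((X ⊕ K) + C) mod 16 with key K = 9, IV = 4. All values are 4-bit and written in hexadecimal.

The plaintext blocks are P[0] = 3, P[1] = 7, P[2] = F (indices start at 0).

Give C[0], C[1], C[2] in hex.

OFB encryption: S_i = E(K, S_{i−1}) with S_{−1} = IV; C_i = P_i ⊕ S_i.
C[0]: S = E(K, 4) = 9; 3 ⊕ 9 = A.
C[1]: S = E(K, 9) = C; 7 ⊕ C = B.
C[2]: S = E(K, C) = 1; F ⊕ 1 = E.

C[0] = A, C[1] = B, C[2] = E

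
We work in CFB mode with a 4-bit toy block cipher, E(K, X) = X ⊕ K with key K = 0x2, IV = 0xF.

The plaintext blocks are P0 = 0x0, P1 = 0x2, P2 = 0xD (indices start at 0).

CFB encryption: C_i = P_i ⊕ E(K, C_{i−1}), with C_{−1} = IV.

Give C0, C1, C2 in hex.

C0: E(K, 0xF) = 0xD; 0x0 ⊕ 0xD = 0xD.
C1: E(K, 0xD) = 0xF; 0x2 ⊕ 0xF = 0xD.
C2: E(K, 0xD) = 0xF; 0xD ⊕ 0xF = 0x2.

C0 = 0xD, C1 = 0xD, C2 = 0x2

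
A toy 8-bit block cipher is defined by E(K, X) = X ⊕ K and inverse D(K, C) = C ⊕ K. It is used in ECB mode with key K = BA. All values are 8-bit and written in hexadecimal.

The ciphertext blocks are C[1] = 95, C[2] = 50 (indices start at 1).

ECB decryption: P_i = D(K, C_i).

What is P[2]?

P[2]: D(K, 50) = EA.

P[2] = EA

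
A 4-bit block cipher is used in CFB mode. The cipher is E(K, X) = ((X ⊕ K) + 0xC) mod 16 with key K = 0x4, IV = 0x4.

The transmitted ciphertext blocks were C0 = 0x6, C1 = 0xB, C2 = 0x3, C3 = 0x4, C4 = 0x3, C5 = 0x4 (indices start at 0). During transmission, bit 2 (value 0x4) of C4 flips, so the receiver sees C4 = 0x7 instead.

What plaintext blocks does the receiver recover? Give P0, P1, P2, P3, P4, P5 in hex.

CFB decryption: P_i = C_i ⊕ E(K, C_{i−1}), with C_{−1} = IV.
Only C4 changed, to 0x7. In CFB, a change in C_i flips the same bit in P_i and garbles P_{i+1}. Decrypting the received ciphertext:
P0: E(K, 0x4) = 0xC; 0x6 ⊕ 0xC = 0xA.
P1: E(K, 0x6) = 0xE; 0xB ⊕ 0xE = 0x5.
P2: E(K, 0xB) = 0xB; 0x3 ⊕ 0xB = 0x8.
P3: E(K, 0x3) = 0x3; 0x4 ⊕ 0x3 = 0x7.
P4: E(K, 0x4) = 0xC; 0x7 ⊕ 0xC = 0xB.
P5: E(K, 0x7) = 0xF; 0x4 ⊕ 0xF = 0xB.
Blocks that differ from the original plaintext: P4, P5.

P0 = 0xA, P1 = 0x5, P2 = 0x8, P3 = 0x7, P4 = 0xB, P5 = 0xB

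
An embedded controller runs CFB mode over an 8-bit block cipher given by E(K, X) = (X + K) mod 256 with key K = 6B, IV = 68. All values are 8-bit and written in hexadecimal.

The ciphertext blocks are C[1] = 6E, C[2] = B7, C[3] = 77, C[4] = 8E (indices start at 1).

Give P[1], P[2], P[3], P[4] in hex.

P[1] = BD, P[2] = 6E, P[3] = 55, P[4] = 6C

CFB decryption: P_i = C_i ⊕ E(K, C_{i−1}), with C_{0} = IV.
P[1]: E(K, 68) = D3; 6E ⊕ D3 = BD.
P[2]: E(K, 6E) = D9; B7 ⊕ D9 = 6E.
P[3]: E(K, B7) = 22; 77 ⊕ 22 = 55.
P[4]: E(K, 77) = E2; 8E ⊕ E2 = 6C.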